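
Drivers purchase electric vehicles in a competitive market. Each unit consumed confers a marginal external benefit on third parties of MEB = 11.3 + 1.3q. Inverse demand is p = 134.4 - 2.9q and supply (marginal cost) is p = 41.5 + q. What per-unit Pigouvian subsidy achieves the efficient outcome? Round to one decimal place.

subsidy = 63.4 per unit

Social marginal benefit = demand + MEB = 145.7 - 1.6q.
Set SMB = MC: 145.7 - 1.6q = 41.5 + q → q* = 40.0769.
The Pigouvian subsidy equals MEB at q*: 11.3 + 1.3×40.0769 = 63.4000.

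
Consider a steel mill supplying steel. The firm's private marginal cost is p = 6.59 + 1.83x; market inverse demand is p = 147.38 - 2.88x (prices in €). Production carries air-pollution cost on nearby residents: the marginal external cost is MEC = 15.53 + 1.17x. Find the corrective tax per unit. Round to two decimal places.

tax = €40.45 per unit

Social marginal cost = private MC + MEC = 22.12 + 3.00x.
Set SMC = demand: 22.12 + 3.00x = 147.38 - 2.88x → x* = 21.3027.
The Pigouvian tax equals MEC at x*: 15.53 + 1.17×21.3027 = 40.4542.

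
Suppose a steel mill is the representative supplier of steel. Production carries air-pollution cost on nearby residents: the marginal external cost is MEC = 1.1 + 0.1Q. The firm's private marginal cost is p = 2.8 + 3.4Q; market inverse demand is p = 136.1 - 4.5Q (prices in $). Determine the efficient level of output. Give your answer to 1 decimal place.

Social marginal cost = private MC + MEC = 3.9 + 3.5Q.
Set SMC = demand: 3.9 + 3.5Q = 136.1 - 4.5Q → Q* = 16.5250.

Q* = 16.5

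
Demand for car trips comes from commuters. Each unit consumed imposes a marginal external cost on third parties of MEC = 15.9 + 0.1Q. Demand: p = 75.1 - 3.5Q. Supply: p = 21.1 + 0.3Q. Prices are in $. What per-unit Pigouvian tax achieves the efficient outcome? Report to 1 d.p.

tax = $16.9 per unit

Social marginal benefit = demand − MEC = 59.2 - 3.6Q.
Set SMB = MC: 59.2 - 3.6Q = 21.1 + 0.3Q → Q* = 9.7692.
The Pigouvian tax equals MEC at Q*: 15.9 + 0.1×9.7692 = 16.8769.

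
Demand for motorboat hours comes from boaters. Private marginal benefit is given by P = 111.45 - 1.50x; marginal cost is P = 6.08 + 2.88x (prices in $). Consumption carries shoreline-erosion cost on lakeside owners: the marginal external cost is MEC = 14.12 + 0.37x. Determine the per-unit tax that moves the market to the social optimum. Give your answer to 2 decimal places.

tax = $21.23 per unit

Social marginal benefit = demand − MEC = 97.33 - 1.87x.
Set SMB = MC: 97.33 - 1.87x = 6.08 + 2.88x → x* = 19.2105.
The Pigouvian tax equals MEC at x*: 14.12 + 0.37×19.2105 = 21.2279.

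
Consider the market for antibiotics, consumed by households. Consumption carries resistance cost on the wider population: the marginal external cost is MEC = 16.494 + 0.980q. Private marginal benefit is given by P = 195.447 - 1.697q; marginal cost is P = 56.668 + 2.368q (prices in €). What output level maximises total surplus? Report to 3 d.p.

Social marginal benefit = demand − MEC = 178.953 - 2.677q.
Set SMB = MC: 178.953 - 2.677q = 56.668 + 2.368q → q* = 24.2389.

q* = 24.239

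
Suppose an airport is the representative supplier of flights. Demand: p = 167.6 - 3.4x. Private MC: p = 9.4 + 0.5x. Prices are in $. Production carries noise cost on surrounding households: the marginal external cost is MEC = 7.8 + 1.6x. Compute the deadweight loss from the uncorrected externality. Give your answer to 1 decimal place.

Market equilibrium (private): 9.4 + 0.5x = 167.6 - 3.4x → x_m = 40.5641.
Social marginal cost = private MC + MEC = 17.2 + 2.1x.
Set SMC = demand: 17.2 + 2.1x = 167.6 - 3.4x → x* = 27.3455.
The welfare-loss triangle has base |x_m − x*| and height MEC(x_m) (the vertical gap between SMC and demand is zero at x* and MEC at x_m).
DWL = ½ × 13.2186 × 72.7026 = 480.5133.

DWL = $480.5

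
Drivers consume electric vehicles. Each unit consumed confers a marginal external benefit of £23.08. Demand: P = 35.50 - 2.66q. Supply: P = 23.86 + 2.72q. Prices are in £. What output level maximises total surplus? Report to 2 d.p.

Social marginal benefit = demand + MEB = 58.58 - 2.66q.
Set SMB = MC: 58.58 - 2.66q = 23.86 + 2.72q → q* = 6.4535.

q* = 6.45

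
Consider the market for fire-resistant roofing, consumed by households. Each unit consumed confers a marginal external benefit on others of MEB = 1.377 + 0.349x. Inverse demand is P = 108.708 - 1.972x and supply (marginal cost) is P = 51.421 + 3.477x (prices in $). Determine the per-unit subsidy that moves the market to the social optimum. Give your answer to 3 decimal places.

Social marginal benefit = demand + MEB = 110.085 - 1.623x.
Set SMB = MC: 110.085 - 1.623x = 51.421 + 3.477x → x* = 11.5027.
The Pigouvian subsidy equals MEB at x*: 1.377 + 0.349×11.5027 = 5.3914.

subsidy = $5.391 per unit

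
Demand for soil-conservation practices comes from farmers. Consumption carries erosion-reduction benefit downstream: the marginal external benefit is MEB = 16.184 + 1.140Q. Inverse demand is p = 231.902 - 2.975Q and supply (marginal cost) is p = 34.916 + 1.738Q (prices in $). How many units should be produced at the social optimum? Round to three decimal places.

Q* = 59.661

Social marginal benefit = demand + MEB = 248.086 - 1.835Q.
Set SMB = MC: 248.086 - 1.835Q = 34.916 + 1.738Q → Q* = 59.6613.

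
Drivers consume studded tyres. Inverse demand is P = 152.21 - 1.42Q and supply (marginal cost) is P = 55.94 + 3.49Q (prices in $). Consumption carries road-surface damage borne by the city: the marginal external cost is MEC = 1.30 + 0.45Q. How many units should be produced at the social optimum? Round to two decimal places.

Social marginal benefit = demand − MEC = 150.91 - 1.87Q.
Set SMB = MC: 150.91 - 1.87Q = 55.94 + 3.49Q → Q* = 17.7183.

Q* = 17.72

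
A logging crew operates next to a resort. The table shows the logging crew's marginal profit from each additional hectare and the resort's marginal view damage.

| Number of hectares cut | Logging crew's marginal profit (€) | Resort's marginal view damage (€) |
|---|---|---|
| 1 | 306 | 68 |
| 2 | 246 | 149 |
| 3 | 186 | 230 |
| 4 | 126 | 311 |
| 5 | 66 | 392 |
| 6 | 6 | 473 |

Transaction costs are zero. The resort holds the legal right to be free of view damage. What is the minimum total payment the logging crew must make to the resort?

Efficient level: marginal profit ≥ marginal view damage through level 2, so k* = 2.
With the resort holding the right, the logging crew must at least compensate total damage at k*: 68 + 149 = 217.

€217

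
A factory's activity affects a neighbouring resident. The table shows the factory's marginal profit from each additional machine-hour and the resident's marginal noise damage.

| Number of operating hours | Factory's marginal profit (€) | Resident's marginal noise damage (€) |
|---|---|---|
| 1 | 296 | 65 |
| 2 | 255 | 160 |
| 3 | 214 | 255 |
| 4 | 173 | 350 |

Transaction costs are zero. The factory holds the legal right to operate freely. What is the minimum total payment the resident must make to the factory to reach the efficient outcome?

€387

Left alone the factory would choose level 4 (marginal profit stays positive).
Efficient level: k* = 2 (marginal profit ≥ marginal noise damage through 2).
The resident must at least cover the factory's forgone profit from cutting 4→2: 214 + 173 = 387.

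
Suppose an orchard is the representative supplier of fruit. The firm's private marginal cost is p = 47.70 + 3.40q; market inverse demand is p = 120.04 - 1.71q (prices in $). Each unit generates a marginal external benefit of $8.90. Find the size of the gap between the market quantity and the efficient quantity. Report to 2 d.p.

1.74 units

Market equilibrium (private): 47.70 + 3.40q = 120.04 - 1.71q → q_m = 14.1566.
Social marginal cost = private MC − MEB = 38.80 + 3.40q.
Set SMC = demand: 38.80 + 3.40q = 120.04 - 1.71q → q* = 15.8982.
Gap = |14.1566 − 15.8982| = 1.7416.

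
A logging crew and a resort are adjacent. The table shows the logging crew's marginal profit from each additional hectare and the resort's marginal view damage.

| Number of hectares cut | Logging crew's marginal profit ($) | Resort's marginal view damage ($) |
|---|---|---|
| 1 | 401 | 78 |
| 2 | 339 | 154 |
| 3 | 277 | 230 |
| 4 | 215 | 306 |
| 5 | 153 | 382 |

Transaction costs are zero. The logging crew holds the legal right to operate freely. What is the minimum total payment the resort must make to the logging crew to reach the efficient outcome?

Left alone the logging crew would choose level 5 (marginal profit stays positive).
Efficient level: k* = 3 (marginal profit ≥ marginal view damage through 3).
The resort must at least cover the logging crew's forgone profit from cutting 5→3: 215 + 153 = 368.

$368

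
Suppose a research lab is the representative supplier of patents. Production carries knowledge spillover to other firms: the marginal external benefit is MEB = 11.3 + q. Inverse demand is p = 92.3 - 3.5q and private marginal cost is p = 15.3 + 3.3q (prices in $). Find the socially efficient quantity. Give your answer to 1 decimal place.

Social marginal cost = private MC − MEB = 4.0 + 2.3q.
Set SMC = demand: 4.0 + 2.3q = 92.3 - 3.5q → q* = 15.2241.

q* = 15.2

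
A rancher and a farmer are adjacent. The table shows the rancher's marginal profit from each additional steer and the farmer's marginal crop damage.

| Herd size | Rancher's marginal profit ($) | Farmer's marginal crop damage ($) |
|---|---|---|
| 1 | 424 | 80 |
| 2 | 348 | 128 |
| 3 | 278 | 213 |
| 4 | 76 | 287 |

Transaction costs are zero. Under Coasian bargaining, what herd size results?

3

Bargaining reaches the level where marginal profit last exceeds marginal crop damage.
That holds through level 3 (278 ≥ 213) but not at 4 (76 < 287).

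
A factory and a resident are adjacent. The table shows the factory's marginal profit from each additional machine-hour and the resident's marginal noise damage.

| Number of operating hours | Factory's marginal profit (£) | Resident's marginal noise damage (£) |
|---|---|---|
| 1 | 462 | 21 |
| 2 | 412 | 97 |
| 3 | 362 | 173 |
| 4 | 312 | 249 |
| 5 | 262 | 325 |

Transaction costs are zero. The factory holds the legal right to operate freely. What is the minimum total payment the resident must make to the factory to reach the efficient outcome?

£262

Left alone the factory would choose level 5 (marginal profit stays positive).
Efficient level: k* = 4 (marginal profit ≥ marginal noise damage through 4).
The resident must at least cover the factory's forgone profit from cutting 5→4: 262 = 262.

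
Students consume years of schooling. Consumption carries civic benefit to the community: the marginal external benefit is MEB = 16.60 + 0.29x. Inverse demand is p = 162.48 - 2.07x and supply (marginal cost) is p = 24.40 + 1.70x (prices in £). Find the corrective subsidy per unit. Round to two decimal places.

Social marginal benefit = demand + MEB = 179.08 - 1.78x.
Set SMB = MC: 179.08 - 1.78x = 24.40 + 1.70x → x* = 44.4483.
The Pigouvian subsidy equals MEB at x*: 16.60 + 0.29×44.4483 = 29.4900.

subsidy = £29.49 per unit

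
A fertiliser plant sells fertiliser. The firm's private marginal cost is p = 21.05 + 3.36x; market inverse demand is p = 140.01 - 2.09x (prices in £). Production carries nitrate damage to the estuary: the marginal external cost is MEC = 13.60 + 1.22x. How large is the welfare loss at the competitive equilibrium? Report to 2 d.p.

Market equilibrium (private): 21.05 + 3.36x = 140.01 - 2.09x → x_m = 21.8275.
Social marginal cost = private MC + MEC = 34.65 + 4.58x.
Set SMC = demand: 34.65 + 4.58x = 140.01 - 2.09x → x* = 15.7961.
The welfare-loss triangle has base |x_m − x*| and height MEC(x_m) (the vertical gap between SMC and demand is zero at x* and MEC at x_m).
DWL = ½ × 6.0314 × 40.2296 = 121.3204.

DWL = £121.32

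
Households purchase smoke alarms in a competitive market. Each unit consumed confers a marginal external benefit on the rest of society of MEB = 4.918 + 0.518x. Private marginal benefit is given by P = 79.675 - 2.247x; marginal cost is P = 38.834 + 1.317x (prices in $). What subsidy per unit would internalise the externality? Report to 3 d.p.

Social marginal benefit = demand + MEB = 84.593 - 1.729x.
Set SMB = MC: 84.593 - 1.729x = 38.834 + 1.317x → x* = 15.0227.
The Pigouvian subsidy equals MEB at x*: 4.918 + 0.518×15.0227 = 12.6998.

subsidy = $12.700 per unit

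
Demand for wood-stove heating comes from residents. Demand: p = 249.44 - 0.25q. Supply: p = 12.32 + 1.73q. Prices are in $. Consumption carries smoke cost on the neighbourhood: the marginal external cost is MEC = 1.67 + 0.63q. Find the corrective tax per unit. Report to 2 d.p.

tax = $58.50 per unit

Social marginal benefit = demand − MEC = 247.77 - 0.88q.
Set SMB = MC: 247.77 - 0.88q = 12.32 + 1.73q → q* = 90.2107.
The Pigouvian tax equals MEC at q*: 1.67 + 0.63×90.2107 = 58.5027.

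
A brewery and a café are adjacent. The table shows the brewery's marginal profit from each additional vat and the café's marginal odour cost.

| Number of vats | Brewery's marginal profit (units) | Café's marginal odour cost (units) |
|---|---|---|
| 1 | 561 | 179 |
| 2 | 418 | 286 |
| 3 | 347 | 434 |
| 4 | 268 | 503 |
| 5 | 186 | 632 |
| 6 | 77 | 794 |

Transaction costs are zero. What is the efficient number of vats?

Bargaining reaches the level where marginal profit last exceeds marginal odour cost.
That holds through level 2 (418 ≥ 286) but not at 3 (347 < 434).

2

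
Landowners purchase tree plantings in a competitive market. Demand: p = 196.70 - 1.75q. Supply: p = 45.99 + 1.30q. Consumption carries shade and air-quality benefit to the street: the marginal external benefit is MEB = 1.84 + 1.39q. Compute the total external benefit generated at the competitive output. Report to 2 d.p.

Market equilibrium (private): 45.99 + 1.30q = 196.70 - 1.75q → q_m = 49.4131.
Total external benefit = ∫₀^{q_m} (1.84 + 1.39q) dq = 1.84×49.4131 + ½×1.39×49.4131² = 1787.8699.

1787.87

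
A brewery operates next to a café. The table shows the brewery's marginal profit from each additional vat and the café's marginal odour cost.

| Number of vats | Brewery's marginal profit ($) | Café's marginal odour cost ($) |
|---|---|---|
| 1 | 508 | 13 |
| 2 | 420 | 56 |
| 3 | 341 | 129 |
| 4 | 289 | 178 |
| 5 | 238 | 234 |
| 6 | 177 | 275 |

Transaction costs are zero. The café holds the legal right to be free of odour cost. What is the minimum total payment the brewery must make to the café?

$610

Efficient level: marginal profit ≥ marginal odour cost through level 5, so k* = 5.
With the café holding the right, the brewery must at least compensate total damage at k*: 13 + 56 + 129 + 178 + 234 = 610.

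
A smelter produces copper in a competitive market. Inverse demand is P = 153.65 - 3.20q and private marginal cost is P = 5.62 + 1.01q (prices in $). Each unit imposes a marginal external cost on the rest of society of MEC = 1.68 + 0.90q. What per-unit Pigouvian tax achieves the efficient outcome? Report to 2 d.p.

Social marginal cost = private MC + MEC = 7.30 + 1.91q.
Set SMC = demand: 7.30 + 1.91q = 153.65 - 3.20q → q* = 28.6399.
The Pigouvian tax equals MEC at q*: 1.68 + 0.90×28.6399 = 27.4559.

tax = $27.46 per unit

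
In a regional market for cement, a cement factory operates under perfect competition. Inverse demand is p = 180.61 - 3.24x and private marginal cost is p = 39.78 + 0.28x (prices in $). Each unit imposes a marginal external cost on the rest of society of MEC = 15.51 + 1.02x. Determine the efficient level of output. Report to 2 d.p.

Social marginal cost = private MC + MEC = 55.29 + 1.30x.
Set SMC = demand: 55.29 + 1.30x = 180.61 - 3.24x → x* = 27.6035.

x* = 27.60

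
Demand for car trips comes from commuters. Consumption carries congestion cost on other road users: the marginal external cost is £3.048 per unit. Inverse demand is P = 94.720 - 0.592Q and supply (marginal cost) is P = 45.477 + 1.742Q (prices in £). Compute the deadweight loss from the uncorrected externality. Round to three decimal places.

Market equilibrium (private): 45.477 + 1.742Q = 94.720 - 0.592Q → Q_m = 21.0981.
Social marginal benefit = demand − MEC = 91.672 - 0.592Q.
Set SMB = MC: 91.672 - 0.592Q = 45.477 + 1.742Q → Q* = 19.7922.
Between Q* and Q_m the wedge MC − SMB runs linearly from 0 to MEC(Q_m), so the loss is a triangle.
DWL = ½ × 1.3059 × 3.0480 = 1.9902.

DWL = £1.990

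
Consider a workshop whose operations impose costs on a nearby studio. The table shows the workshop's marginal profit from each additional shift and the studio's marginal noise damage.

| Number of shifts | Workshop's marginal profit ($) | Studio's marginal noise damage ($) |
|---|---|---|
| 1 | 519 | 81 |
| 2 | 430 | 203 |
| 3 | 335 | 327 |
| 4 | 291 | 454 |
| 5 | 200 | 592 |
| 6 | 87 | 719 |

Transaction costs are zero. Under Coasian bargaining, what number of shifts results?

3

Bargaining reaches the level where marginal profit last exceeds marginal noise damage.
That holds through level 3 (335 ≥ 327) but not at 4 (291 < 454).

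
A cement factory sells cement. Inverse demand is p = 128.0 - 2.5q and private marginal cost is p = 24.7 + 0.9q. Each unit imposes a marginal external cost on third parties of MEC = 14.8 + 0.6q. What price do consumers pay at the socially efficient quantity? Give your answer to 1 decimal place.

P = 72.7

Social marginal cost = private MC + MEC = 39.5 + 1.5q.
Set SMC = demand: 39.5 + 1.5q = 128.0 - 2.5q → q* = 22.1250.
Consumer price on the demand curve at q*: 128.0 − 2.5×22.1250 = 72.6875.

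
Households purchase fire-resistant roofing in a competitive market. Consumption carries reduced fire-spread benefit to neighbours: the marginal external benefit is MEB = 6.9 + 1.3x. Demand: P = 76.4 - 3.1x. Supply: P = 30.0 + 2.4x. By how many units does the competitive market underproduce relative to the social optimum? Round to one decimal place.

Market equilibrium (private): 30.0 + 2.4x = 76.4 - 3.1x → x_m = 8.4364.
Social marginal benefit = demand + MEB = 83.3 - 1.8x.
Set SMB = MC: 83.3 - 1.8x = 30.0 + 2.4x → x* = 12.6905.
Gap = |8.4364 − 12.6905| = 4.2541.

4.3 units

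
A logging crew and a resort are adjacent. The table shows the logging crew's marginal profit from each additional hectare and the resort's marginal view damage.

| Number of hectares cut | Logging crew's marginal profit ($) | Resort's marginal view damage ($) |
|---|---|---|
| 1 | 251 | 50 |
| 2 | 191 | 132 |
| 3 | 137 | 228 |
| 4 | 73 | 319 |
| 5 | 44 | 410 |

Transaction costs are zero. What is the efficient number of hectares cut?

2

Bargaining reaches the level where marginal profit last exceeds marginal view damage.
That holds through level 2 (191 ≥ 132) but not at 3 (137 < 228).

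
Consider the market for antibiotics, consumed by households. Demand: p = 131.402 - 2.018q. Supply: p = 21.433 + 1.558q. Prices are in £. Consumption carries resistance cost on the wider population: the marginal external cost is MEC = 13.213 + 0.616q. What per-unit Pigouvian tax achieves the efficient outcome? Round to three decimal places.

Social marginal benefit = demand − MEC = 118.189 - 2.634q.
Set SMB = MC: 118.189 - 2.634q = 21.433 + 1.558q → q* = 23.0811.
The Pigouvian tax equals MEC at q*: 13.213 + 0.616×23.0811 = 27.4310.

tax = £27.431 per unit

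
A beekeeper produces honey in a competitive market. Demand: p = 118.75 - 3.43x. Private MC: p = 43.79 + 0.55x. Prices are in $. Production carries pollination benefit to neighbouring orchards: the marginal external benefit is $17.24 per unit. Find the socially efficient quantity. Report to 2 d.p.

x* = 23.17

Social marginal cost = private MC − MEB = 26.55 + 0.55x.
Set SMC = demand: 26.55 + 0.55x = 118.75 - 3.43x → x* = 23.1658.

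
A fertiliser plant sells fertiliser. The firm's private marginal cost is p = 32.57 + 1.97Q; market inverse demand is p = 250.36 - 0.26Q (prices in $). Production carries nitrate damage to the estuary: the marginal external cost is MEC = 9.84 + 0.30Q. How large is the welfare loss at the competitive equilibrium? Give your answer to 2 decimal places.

Market equilibrium (private): 32.57 + 1.97Q = 250.36 - 0.26Q → Q_m = 97.6637.
Social marginal cost = private MC + MEC = 42.41 + 2.27Q.
Set SMC = demand: 42.41 + 2.27Q = 250.36 - 0.26Q → Q* = 82.1937.
The welfare-loss triangle has base |Q_m − Q*| and height MEC(Q_m) (the vertical gap between SMC and demand is zero at Q* and MEC at Q_m).
DWL = ½ × 15.4700 × 39.1391 = 302.7409.

DWL = $302.74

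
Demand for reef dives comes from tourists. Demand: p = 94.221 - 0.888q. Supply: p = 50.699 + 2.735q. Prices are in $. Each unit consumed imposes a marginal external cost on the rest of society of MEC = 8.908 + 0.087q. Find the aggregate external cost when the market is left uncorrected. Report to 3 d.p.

Market equilibrium (private): 50.699 + 2.735q = 94.221 - 0.888q → q_m = 12.0127.
Total external cost = ∫₀^{q_m} (8.908 + 0.087q) dq = 8.908×12.0127 + ½×0.087×12.0127² = 113.2864.

$113.286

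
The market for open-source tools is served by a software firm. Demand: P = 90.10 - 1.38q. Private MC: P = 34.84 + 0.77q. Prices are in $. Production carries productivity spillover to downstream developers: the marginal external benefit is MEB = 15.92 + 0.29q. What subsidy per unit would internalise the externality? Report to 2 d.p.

Social marginal cost = private MC − MEB = 18.92 + 0.48q.
Set SMC = demand: 18.92 + 0.48q = 90.10 - 1.38q → q* = 38.2688.
The Pigouvian subsidy equals MEB at q*: 15.92 + 0.29×38.2688 = 27.0180.

subsidy = $27.02 per unit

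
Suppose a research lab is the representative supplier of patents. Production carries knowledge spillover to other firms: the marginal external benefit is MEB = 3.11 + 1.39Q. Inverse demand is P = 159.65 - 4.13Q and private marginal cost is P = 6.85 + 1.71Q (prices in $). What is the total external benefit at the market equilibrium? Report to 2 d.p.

$557.15

Market equilibrium (private): 6.85 + 1.71Q = 159.65 - 4.13Q → Q_m = 26.1644.
Total external benefit = ∫₀^{Q_m} (3.11 + 1.39Q) dQ = 3.11×26.1644 + ½×1.39×26.1644² = 557.1515.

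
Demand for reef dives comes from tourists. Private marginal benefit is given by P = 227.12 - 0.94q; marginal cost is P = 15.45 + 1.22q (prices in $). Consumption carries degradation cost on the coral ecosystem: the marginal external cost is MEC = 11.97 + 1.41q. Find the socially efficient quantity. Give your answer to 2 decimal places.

q* = 55.94

Social marginal benefit = demand − MEC = 215.15 - 2.35q.
Set SMB = MC: 215.15 - 2.35q = 15.45 + 1.22q → q* = 55.9384.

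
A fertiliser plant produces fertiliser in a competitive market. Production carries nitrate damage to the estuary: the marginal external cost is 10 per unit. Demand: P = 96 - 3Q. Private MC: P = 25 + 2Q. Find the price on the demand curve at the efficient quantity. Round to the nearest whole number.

Social marginal cost = private MC + MEC = 35 + 2Q.
Set SMC = demand: 35 + 2Q = 96 - 3Q → Q* = 12.2000.
Consumer price on the demand curve at Q*: 96 − 3×12.2000 = 59.4000.

P = 59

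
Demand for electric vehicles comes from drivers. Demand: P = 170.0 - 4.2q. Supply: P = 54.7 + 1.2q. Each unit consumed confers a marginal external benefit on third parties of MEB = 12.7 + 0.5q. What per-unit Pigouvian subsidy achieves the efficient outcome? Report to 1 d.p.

Social marginal benefit = demand + MEB = 182.7 - 3.7q.
Set SMB = MC: 182.7 - 3.7q = 54.7 + 1.2q → q* = 26.1224.
The Pigouvian subsidy equals MEB at q*: 12.7 + 0.5×26.1224 = 25.7612.

subsidy = 25.8 per unit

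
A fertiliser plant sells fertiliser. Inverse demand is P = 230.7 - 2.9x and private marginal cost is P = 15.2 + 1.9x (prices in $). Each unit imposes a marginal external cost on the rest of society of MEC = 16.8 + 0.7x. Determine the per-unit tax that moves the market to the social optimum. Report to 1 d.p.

Social marginal cost = private MC + MEC = 32.0 + 2.6x.
Set SMC = demand: 32.0 + 2.6x = 230.7 - 2.9x → x* = 36.1273.
The Pigouvian tax equals MEC at x*: 16.8 + 0.7×36.1273 = 42.0891.

tax = $42.1 per unit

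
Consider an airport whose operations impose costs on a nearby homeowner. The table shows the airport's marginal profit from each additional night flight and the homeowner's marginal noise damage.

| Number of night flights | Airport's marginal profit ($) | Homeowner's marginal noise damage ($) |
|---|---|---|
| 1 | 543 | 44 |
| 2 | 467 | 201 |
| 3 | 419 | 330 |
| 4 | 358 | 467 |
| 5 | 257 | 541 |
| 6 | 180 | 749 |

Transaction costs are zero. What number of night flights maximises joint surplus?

3

Bargaining reaches the level where marginal profit last exceeds marginal noise damage.
That holds through level 3 (419 ≥ 330) but not at 4 (358 < 467).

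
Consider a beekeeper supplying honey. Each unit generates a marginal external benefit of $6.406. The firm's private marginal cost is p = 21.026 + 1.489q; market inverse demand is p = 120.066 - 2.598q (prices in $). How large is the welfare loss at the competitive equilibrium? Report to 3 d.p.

DWL = $5.020

Market equilibrium (private): 21.026 + 1.489q = 120.066 - 2.598q → q_m = 24.2329.
Social marginal cost = private MC − MEB = 14.620 + 1.489q.
Set SMC = demand: 14.620 + 1.489q = 120.066 - 2.598q → q* = 25.8003.
The loss is the area between SMC and demand from q* to q_m; with linear curves that's a triangle of height MEB(q_m).
DWL = ½ × 1.5674 × 6.4060 = 5.0204.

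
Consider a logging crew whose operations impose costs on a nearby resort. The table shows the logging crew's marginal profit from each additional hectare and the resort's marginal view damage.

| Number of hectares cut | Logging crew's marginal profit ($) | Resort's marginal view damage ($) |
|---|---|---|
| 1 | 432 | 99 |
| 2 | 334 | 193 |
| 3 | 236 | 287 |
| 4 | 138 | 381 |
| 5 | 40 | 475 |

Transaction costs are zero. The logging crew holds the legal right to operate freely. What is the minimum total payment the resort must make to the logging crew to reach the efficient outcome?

$414

Left alone the logging crew would choose level 5 (marginal profit stays positive).
Efficient level: k* = 2 (marginal profit ≥ marginal view damage through 2).
The resort must at least cover the logging crew's forgone profit from cutting 5→2: 236 + 138 + 40 = 414.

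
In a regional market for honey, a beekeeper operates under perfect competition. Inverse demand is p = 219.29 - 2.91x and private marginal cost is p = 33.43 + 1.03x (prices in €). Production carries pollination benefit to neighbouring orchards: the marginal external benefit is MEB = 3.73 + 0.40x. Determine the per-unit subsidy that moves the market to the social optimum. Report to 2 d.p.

subsidy = €25.15 per unit

Social marginal cost = private MC − MEB = 29.70 + 0.63x.
Set SMC = demand: 29.70 + 0.63x = 219.29 - 2.91x → x* = 53.5565.
The Pigouvian subsidy equals MEB at x*: 3.73 + 0.40×53.5565 = 25.1526.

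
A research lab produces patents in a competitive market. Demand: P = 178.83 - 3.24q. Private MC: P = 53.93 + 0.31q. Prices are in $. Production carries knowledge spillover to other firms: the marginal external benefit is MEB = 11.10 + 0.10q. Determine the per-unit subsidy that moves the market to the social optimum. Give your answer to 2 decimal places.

subsidy = $15.04 per unit

Social marginal cost = private MC − MEB = 42.83 + 0.21q.
Set SMC = demand: 42.83 + 0.21q = 178.83 - 3.24q → q* = 39.4203.
The Pigouvian subsidy equals MEB at q*: 11.10 + 0.10×39.4203 = 15.0420.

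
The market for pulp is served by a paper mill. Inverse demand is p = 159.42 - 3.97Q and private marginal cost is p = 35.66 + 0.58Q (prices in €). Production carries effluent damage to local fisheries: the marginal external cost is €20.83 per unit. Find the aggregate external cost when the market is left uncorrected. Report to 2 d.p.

Market equilibrium (private): 35.66 + 0.58Q = 159.42 - 3.97Q → Q_m = 27.2000.
Total external cost = MEC × Q_m = 20.83 × 27.2000 = 566.5760.

€566.58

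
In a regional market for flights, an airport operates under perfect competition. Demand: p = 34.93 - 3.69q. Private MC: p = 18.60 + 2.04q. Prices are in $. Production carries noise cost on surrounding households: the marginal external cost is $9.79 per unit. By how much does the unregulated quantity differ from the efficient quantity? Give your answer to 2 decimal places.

Market equilibrium (private): 18.60 + 2.04q = 34.93 - 3.69q → q_m = 2.8499.
Social marginal cost = private MC + MEC = 28.39 + 2.04q.
Set SMC = demand: 28.39 + 2.04q = 34.93 - 3.69q → q* = 1.1414.
Gap = |2.8499 − 1.1414| = 1.7085.

1.71 units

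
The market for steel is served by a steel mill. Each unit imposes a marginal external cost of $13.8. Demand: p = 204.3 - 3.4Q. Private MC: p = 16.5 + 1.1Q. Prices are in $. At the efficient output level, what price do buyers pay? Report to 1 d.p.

P = $72.8

Social marginal cost = private MC + MEC = 30.3 + 1.1Q.
Set SMC = demand: 30.3 + 1.1Q = 204.3 - 3.4Q → Q* = 38.6667.
Consumer price on the demand curve at Q*: 204.3 − 3.4×38.6667 = 72.8332.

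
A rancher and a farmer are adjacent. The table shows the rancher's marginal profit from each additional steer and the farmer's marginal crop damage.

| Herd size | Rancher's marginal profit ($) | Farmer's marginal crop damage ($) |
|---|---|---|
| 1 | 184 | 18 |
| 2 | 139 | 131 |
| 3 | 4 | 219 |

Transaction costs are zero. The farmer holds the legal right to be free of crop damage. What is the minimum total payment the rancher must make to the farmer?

Efficient level: marginal profit ≥ marginal crop damage through level 2, so k* = 2.
With the farmer holding the right, the rancher must at least compensate total damage at k*: 18 + 131 = 149.

$149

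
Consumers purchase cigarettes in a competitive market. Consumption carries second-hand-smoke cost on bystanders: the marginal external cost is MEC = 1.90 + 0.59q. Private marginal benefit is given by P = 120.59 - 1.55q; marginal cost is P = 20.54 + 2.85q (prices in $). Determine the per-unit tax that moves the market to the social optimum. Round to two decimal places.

tax = $13.50 per unit

Social marginal benefit = demand − MEC = 118.69 - 2.14q.
Set SMB = MC: 118.69 - 2.14q = 20.54 + 2.85q → q* = 19.6693.
The Pigouvian tax equals MEC at q*: 1.90 + 0.59×19.6693 = 13.5049.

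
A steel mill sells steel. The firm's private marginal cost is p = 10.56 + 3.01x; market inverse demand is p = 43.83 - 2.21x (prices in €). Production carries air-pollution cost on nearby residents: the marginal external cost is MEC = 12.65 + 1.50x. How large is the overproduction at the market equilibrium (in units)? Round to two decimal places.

Market equilibrium (private): 10.56 + 3.01x = 43.83 - 2.21x → x_m = 6.3736.
Social marginal cost = private MC + MEC = 23.21 + 4.51x.
Set SMC = demand: 23.21 + 4.51x = 43.83 - 2.21x → x* = 3.0685.
Gap = |6.3736 − 3.0685| = 3.3051.

3.31 units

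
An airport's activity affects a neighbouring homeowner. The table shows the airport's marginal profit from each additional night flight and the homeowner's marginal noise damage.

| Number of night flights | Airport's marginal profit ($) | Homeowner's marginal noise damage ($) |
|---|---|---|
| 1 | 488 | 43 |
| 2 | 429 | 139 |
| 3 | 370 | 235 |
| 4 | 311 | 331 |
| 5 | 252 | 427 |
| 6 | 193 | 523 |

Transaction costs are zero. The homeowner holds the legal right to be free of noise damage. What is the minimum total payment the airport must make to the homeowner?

Efficient level: marginal profit ≥ marginal noise damage through level 3, so k* = 3.
With the homeowner holding the right, the airport must at least compensate total damage at k*: 43 + 139 + 235 = 417.

$417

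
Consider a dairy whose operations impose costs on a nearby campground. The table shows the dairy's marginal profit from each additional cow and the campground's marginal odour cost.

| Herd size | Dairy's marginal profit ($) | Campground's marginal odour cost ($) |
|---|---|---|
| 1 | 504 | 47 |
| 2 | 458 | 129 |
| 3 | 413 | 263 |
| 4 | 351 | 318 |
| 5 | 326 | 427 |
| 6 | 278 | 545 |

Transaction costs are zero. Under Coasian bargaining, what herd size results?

4

Bargaining reaches the level where marginal profit last exceeds marginal odour cost.
That holds through level 4 (351 ≥ 318) but not at 5 (326 < 427).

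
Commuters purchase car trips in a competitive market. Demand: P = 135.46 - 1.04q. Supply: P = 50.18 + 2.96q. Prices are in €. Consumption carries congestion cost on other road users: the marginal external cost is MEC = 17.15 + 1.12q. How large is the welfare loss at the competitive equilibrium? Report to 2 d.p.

Market equilibrium (private): 50.18 + 2.96q = 135.46 - 1.04q → q_m = 21.3200.
Social marginal benefit = demand − MEC = 118.31 - 2.16q.
Set SMB = MC: 118.31 - 2.16q = 50.18 + 2.96q → q* = 13.3066.
The loss is the area between SMB and MC from q* to q_m; with linear curves that's a triangle of height MEC(q_m).
DWL = ½ × 8.0134 × 41.0284 = 164.3885.

DWL = €164.39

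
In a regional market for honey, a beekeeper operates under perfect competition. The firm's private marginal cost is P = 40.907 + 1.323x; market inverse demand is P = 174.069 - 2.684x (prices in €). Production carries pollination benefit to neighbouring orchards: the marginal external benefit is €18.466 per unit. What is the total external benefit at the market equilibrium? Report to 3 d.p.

€613.668

Market equilibrium (private): 40.907 + 1.323x = 174.069 - 2.684x → x_m = 33.2323.
Total external benefit = MEB × x_m = 18.466 × 33.2323 = 613.6677.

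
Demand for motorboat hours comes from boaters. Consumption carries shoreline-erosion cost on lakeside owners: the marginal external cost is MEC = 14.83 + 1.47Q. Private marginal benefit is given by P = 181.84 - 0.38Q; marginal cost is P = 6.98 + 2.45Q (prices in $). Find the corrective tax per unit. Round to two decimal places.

Social marginal benefit = demand − MEC = 167.01 - 1.85Q.
Set SMB = MC: 167.01 - 1.85Q = 6.98 + 2.45Q → Q* = 37.2163.
The Pigouvian tax equals MEC at Q*: 14.83 + 1.47×37.2163 = 69.5380.

tax = $69.54 per unit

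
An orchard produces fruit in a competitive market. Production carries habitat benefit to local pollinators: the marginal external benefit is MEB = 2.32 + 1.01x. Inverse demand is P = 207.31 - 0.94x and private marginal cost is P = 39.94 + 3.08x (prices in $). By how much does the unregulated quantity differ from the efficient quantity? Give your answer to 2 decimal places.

Market equilibrium (private): 39.94 + 3.08x = 207.31 - 0.94x → x_m = 41.6343.
Social marginal cost = private MC − MEB = 37.62 + 2.07x.
Set SMC = demand: 37.62 + 2.07x = 207.31 - 0.94x → x* = 56.3754.
Gap = |41.6343 − 56.3754| = 14.7411.

14.74 units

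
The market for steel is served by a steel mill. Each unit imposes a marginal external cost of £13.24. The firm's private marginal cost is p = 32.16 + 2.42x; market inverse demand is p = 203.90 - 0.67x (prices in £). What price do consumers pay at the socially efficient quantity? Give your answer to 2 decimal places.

P = £169.53

Social marginal cost = private MC + MEC = 45.40 + 2.42x.
Set SMC = demand: 45.40 + 2.42x = 203.90 - 0.67x → x* = 51.2945.
Consumer price on the demand curve at x*: 203.90 − 0.67×51.2945 = 169.5327.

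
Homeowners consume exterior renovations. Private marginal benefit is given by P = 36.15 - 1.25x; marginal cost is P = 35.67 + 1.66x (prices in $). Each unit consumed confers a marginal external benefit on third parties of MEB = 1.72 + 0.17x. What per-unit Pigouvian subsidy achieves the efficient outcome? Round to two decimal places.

subsidy = $1.86 per unit

Social marginal benefit = demand + MEB = 37.87 - 1.08x.
Set SMB = MC: 37.87 - 1.08x = 35.67 + 1.66x → x* = 0.8029.
The Pigouvian subsidy equals MEB at x*: 1.72 + 0.17×0.8029 = 1.8565.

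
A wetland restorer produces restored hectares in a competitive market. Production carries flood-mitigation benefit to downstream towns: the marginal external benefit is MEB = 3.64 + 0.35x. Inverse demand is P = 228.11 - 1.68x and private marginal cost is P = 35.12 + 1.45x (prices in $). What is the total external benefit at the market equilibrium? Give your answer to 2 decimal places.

Market equilibrium (private): 35.12 + 1.45x = 228.11 - 1.68x → x_m = 61.6581.
Total external benefit = ∫₀^{x_m} (3.64 + 0.35x) dx = 3.64×61.6581 + ½×0.35×61.6581² = 889.7367.

$889.74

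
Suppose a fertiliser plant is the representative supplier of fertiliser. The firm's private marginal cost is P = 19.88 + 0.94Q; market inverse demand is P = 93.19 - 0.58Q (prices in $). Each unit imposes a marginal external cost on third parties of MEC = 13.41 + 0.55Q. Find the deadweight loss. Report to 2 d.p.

DWL = $385.25

Market equilibrium (private): 19.88 + 0.94Q = 93.19 - 0.58Q → Q_m = 48.2303.
Social marginal cost = private MC + MEC = 33.29 + 1.49Q.
Set SMC = demand: 33.29 + 1.49Q = 93.19 - 0.58Q → Q* = 28.9372.
Height of the DWL triangle at Q_m is SMC(Q_m) − demand(Q_m) = MEC(Q_m) = 39.9366.
DWL = ½ × 19.2931 × 39.9366 = 385.2504.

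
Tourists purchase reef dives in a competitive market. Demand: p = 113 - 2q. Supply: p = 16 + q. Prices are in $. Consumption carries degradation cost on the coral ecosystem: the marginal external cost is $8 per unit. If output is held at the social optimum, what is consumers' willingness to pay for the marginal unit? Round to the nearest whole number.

P = $54

Social marginal benefit = demand − MEC = 105 - 2q.
Set SMB = MC: 105 - 2q = 16 + q → q* = 29.6667.
Consumer price on the demand curve at q*: 113 − 2×29.6667 = 53.6666.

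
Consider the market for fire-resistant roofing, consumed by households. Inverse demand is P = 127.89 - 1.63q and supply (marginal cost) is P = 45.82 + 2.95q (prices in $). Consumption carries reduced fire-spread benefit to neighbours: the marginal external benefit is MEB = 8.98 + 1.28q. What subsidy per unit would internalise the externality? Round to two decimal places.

Social marginal benefit = demand + MEB = 136.87 - 0.35q.
Set SMB = MC: 136.87 - 0.35q = 45.82 + 2.95q → q* = 27.5909.
The Pigouvian subsidy equals MEB at q*: 8.98 + 1.28×27.5909 = 44.2964.

subsidy = $44.30 per unit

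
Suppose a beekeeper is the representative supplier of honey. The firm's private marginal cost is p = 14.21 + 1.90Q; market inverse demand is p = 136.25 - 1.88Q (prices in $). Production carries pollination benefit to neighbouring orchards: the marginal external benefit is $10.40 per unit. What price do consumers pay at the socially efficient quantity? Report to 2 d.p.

Social marginal cost = private MC − MEB = 3.81 + 1.90Q.
Set SMC = demand: 3.81 + 1.90Q = 136.25 - 1.88Q → Q* = 35.0370.
Consumer price on the demand curve at Q*: 136.25 − 1.88×35.0370 = 70.3804.

P = $70.38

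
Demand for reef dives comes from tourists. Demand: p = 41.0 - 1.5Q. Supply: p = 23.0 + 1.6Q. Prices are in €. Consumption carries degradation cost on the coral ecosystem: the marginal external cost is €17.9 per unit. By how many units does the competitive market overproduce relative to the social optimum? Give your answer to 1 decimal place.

Market equilibrium (private): 23.0 + 1.6Q = 41.0 - 1.5Q → Q_m = 5.8065.
Social marginal benefit = demand − MEC = 23.1 - 1.5Q.
Set SMB = MC: 23.1 - 1.5Q = 23.0 + 1.6Q → Q* = 0.0323.
Gap = |5.8065 − 0.0323| = 5.7742.

5.8 units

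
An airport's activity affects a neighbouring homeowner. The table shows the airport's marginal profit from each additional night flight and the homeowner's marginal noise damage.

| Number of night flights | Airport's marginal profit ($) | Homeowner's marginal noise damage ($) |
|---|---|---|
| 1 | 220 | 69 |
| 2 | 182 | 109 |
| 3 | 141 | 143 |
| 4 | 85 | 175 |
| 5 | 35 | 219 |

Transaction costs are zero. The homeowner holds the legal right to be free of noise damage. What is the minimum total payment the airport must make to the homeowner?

Efficient level: marginal profit ≥ marginal noise damage through level 2, so k* = 2.
With the homeowner holding the right, the airport must at least compensate total damage at k*: 69 + 109 = 178.

$178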